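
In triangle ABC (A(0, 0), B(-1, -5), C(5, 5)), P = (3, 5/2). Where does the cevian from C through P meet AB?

Barycentric coordinates of P with respect to ABC: (1/4, 1/8, 5/8).
On side AB the C-coordinate is zero; dropping P's C-weight 5/8 and renormalizing the remaining 1/4 : 1/8 gives weights 2/3, 1/3 on A, B.
Q = (2/3)·(0, 0) + (1/3)·(-1, -5) = (-1/3, -5/3).

(-1/3, -5/3)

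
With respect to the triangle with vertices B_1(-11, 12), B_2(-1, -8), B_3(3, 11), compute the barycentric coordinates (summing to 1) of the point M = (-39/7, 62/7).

Signed area of the reference triangle: [B_1B_2B_3] = ½·((-11)·(-8−11) + (-1)·(11−12) + 3·(12−(-8))) = ½·(209 + 1 + 60) = 135.
[MB_2B_3] = ½·((-39/7)·(-8−11) + (-1)·(11−(62/7)) + 3·(62/7−(-8))) = ½·(741/7 − 15/7 + 354/7) = 540/7, so the B_1-coordinate is (540/7)/135 = 4/7.
[B_1MB_3] = ½·((-11)·(62/7−11) + (-39/7)·(11−12) + 3·(12−(62/7))) = ½·(165/7 + 39/7 + 66/7) = 135/7, so the B_2-coordinate is 1/7.
[B_1B_2M] = ½·((-11)·(-8−(62/7)) + (-1)·(62/7−12) + (-39/7)·(12−(-8))) = ½·(1298/7 + 22/7 − 780/7) = 270/7, so the B_3-coordinate is 2/7.
Check: 4/7 + 1/7 + 2/7 = 1.

(4/7, 1/7, 2/7)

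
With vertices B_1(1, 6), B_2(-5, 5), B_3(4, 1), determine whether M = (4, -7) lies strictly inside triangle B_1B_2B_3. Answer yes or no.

no

Barycentric coordinates of M: (-24/11, 8/11, 27/11).
The three coordinates are negative, positive, positive; a point is interior exactly when all three are positive.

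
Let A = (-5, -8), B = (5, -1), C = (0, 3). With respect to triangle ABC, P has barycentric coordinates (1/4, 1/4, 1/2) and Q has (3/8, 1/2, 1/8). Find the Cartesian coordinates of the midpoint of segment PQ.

Barycentric coordinates of the midpoint are the average: (5/16, 3/8, 5/16).
Converting: (5/16)·A + (3/8)·B + (5/16)·C = (5/16, -31/16).

(5/16, -31/16)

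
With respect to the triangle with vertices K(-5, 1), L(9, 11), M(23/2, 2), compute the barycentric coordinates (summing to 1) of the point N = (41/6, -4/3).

Signed area of the reference triangle: [KLM] = ½·((-5)·(11−2) + 9·(2−1) + (23/2)·(1−11)) = ½·(-45 + 9 − 115) = -151/2.
[NLM] = ½·((41/6)·(11−2) + 9·(2−(-4/3)) + (23/2)·(-4/3−11)) = ½·(123/2 + 30 − 851/6) = -151/6, so the K-coordinate is (-151/6)/(-151/2) = 1/3.
[KNM] = ½·((-5)·(-4/3−2) + (41/6)·(2−1) + (23/2)·(1−(-4/3))) = ½·(50/3 + 41/6 + 161/6) = 151/6, so the L-coordinate is -1/3.
[KLN] = ½·((-5)·(11−(-4/3)) + 9·(-4/3−1) + (41/6)·(1−11)) = ½·(-185/3 − 21 − 205/3) = -151/2, so the M-coordinate is 1.
Check: 1/3 − 1/3 + 1 = 1.

(1/3, -1/3, 1)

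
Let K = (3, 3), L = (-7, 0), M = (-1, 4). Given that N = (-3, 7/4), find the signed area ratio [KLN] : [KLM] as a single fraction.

1/4

[KLM] = ½·(3·(0−4) + (-7)·(4−3) + (-1)·(3−0)) = ½·(-12 − 7 − 3) = -11.
[KLN] = ½·(3·(0−(7/4)) + (-7)·(7/4−3) + (-3)·(3−0)) = ½·(-21/4 + 35/4 − 9) = -11/4, so the ratio is (-11/4)/(-11) = 1/4.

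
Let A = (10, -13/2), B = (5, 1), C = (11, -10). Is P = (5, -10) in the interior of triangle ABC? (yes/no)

no

Barycentric coordinates of P: (-33/5, 21/10, 11/2).
The three coordinates are negative, positive, positive; a point is interior exactly when all three are positive.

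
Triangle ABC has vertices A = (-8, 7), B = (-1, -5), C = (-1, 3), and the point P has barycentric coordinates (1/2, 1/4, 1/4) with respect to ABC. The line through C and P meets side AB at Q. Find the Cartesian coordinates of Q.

(-17/3, 3)

Line CP meets AB where the C-coordinate vanishes; zeroing P's C-weight and renormalizing leaves A, B-weights 1/2 : 1/4 → (2/3, 1/3).
So Q = (2/3)·A + (1/3)·B = (-17/3, 3).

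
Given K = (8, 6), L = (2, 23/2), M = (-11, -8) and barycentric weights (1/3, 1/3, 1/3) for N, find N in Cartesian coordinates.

(-1/3, 19/6)

N = (1/3)·K + (1/3)·L + (1/3)·M.
x-coordinate: (1/3)·8 + (1/3)·2 + (1/3)·(-11) = -1/3.
y-coordinate: (1/3)·6 + (1/3)·(23/2) + (1/3)·(-8) = 19/6.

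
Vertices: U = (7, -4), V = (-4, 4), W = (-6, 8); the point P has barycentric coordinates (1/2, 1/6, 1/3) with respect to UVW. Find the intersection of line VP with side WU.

Line VP meets WU where the V-coordinate vanishes; zeroing P's V-weight and renormalizing leaves W, U-weights 1/3 : 1/2 → (2/5, 3/5).
So Q = (2/5)·W + (3/5)·U = (9/5, 4/5).

(9/5, 4/5)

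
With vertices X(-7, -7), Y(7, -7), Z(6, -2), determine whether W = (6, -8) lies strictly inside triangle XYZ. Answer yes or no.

Barycentric coordinates of W: (3/35, 39/35, -1/5).
The three coordinates are positive, positive, negative; a point is interior exactly when all three are positive.

no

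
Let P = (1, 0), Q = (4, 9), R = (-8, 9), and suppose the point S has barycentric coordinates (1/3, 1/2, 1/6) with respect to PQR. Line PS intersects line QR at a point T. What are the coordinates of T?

Line PS meets QR where the P-coordinate vanishes; zeroing S's P-weight and renormalizing leaves Q, R-weights 1/2 : 1/6 → (3/4, 1/4).
So T = (3/4)·Q + (1/4)·R = (1, 9).

(1, 9)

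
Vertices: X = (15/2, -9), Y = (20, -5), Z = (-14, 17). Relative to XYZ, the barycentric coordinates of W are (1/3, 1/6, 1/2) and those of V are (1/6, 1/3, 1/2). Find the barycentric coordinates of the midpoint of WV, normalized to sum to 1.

Since both coordinate triples sum to 1, the midpoint's barycentrics are the componentwise average.
(1/3+1/6)/2 = 1/4; similarly 1/4 and 1/2.

(1/4, 1/4, 1/2)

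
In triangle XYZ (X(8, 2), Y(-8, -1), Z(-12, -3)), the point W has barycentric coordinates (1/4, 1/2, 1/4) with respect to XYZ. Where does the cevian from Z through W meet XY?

(-8/3, 0)

Line ZW meets XY where the Z-coordinate vanishes; zeroing W's Z-weight and renormalizing leaves X, Y-weights 1/4 : 1/2 → (1/3, 2/3).
So V = (1/3)·X + (2/3)·Y = (-8/3, 0).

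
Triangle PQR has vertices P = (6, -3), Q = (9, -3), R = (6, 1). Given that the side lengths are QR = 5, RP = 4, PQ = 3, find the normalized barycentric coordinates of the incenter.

(5/12, 1/3, 1/4)

The incenter has barycentric coordinates proportional to the opposite side lengths: (5 : 4 : 3).
Normalizing by 5+4+3 = 12 gives (5/12, 1/3, 1/4).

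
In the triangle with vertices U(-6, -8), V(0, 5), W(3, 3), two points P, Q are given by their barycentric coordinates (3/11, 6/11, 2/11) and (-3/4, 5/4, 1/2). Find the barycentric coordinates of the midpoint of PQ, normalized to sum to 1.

Since both coordinate triples sum to 1, the midpoint's barycentrics are the componentwise average.
(3/11+-3/4)/2 = -21/88; similarly 79/88 and 15/44.

(-21/88, 79/88, 15/44)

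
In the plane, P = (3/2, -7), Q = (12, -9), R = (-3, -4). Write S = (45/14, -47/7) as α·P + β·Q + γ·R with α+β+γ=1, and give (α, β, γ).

Signed area of the reference triangle: [PQR] = ½·((3/2)·(-9−(-4)) + 12·(-4−(-7)) + (-3)·(-7−(-9))) = ½·(-15/2 + 36 − 6) = 45/4.
[SQR] = ½·((45/14)·(-9−(-4)) + 12·(-4−(-47/7)) + (-3)·(-47/7−(-9))) = ½·(-225/14 + 228/7 − 48/7) = 135/28, so the P-coordinate is (135/28)/(45/4) = 3/7.
[PSR] = ½·((3/2)·(-47/7−(-4)) + (45/14)·(-4−(-7)) + (-3)·(-7−(-47/7))) = ½·(-57/14 + 135/14 + 6/7) = 45/14, so the Q-coordinate is 2/7.
[PQS] = ½·((3/2)·(-9−(-47/7)) + 12·(-47/7−(-7)) + (45/14)·(-7−(-9))) = ½·(-24/7 + 24/7 + 45/7) = 45/14, so the R-coordinate is 2/7.
Check: 3/7 + 2/7 + 2/7 = 1.

(3/7, 2/7, 2/7)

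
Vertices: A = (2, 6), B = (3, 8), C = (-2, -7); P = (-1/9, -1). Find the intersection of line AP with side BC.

(-7/6, -9/2)

Barycentric coordinates of P with respect to ABC: (1/3, 1/9, 5/9).
On side BC the A-coordinate is zero; dropping P's A-weight 1/3 and renormalizing the remaining 1/9 : 5/9 gives weights 1/6, 5/6 on B, C.
Q = (1/6)·(3, 8) + (5/6)·(-2, -7) = (-7/6, -9/2).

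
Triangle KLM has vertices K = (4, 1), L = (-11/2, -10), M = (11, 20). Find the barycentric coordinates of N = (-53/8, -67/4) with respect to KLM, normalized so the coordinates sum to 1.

Signed area of the reference triangle: [KLM] = ½·(4·(-10−20) + (-11/2)·(20−1) + 11·(1−(-10))) = ½·(-120 − 209/2 + 121) = -207/4.
[NLM] = ½·((-53/8)·(-10−20) + (-11/2)·(20−(-67/4)) + 11·(-67/4−(-10))) = ½·(795/4 − 1617/8 − 297/4) = -621/16, so the K-coordinate is (-621/16)/(-207/4) = 3/4.
[KNM] = ½·(4·(-67/4−20) + (-53/8)·(20−1) + 11·(1−(-67/4))) = ½·(-147 − 1007/8 + 781/4) = -621/16, so the L-coordinate is 3/4.
[KLN] = ½·(4·(-10−(-67/4)) + (-11/2)·(-67/4−1) + (-53/8)·(1−(-10))) = ½·(27 + 781/8 − 583/8) = 207/8, so the M-coordinate is -1/2.

(3/4, 3/4, -1/2)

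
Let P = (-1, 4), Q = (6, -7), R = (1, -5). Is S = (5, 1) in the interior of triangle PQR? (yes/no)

Barycentric coordinates of S: (38/41, 48/41, -45/41).
The three coordinates are positive, positive, negative; a point is interior exactly when all three are positive.

no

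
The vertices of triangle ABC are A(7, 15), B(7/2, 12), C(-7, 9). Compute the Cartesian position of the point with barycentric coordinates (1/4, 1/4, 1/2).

(-7/8, 45/4)

P = (1/4)·A + (1/4)·B + (1/2)·C.
x-coordinate: (1/4)·7 + (1/4)·(7/2) + (1/2)·(-7) = -7/8.
y-coordinate: (1/4)·15 + (1/4)·12 + (1/2)·9 = 45/4.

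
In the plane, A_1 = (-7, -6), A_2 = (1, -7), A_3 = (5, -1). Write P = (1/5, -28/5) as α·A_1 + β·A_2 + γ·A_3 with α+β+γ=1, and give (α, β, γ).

Signed area of the reference triangle: [A_1A_2A_3] = ½·((-7)·(-7−(-1)) + 1·(-1−(-6)) + 5·(-6−(-7))) = ½·(42 + 5 + 5) = 26.
[PA_2A_3] = ½·((1/5)·(-7−(-1)) + 1·(-1−(-28/5)) + 5·(-28/5−(-7))) = ½·(-6/5 + 23/5 + 7) = 26/5, so the A_1-coordinate is (26/5)/26 = 1/5.
[A_1PA_3] = ½·((-7)·(-28/5−(-1)) + (1/5)·(-1−(-6)) + 5·(-6−(-28/5))) = ½·(161/5 + 1 − 2) = 78/5, so the A_2-coordinate is 3/5.
[A_1A_2P] = ½·((-7)·(-7−(-28/5)) + 1·(-28/5−(-6)) + (1/5)·(-6−(-7))) = ½·(49/5 + 2/5 + 1/5) = 26/5, so the A_3-coordinate is 1/5.

(1/5, 3/5, 1/5)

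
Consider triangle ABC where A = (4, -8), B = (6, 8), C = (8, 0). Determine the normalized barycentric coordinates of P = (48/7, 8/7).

(1/7, 2/7, 4/7)

Signed area of the reference triangle: [ABC] = ½·(4·(8−0) + 6·(0−(-8)) + 8·(-8−8)) = ½·(32 + 48 − 128) = -24.
[PBC] = ½·((48/7)·(8−0) + 6·(0−(8/7)) + 8·(8/7−8)) = ½·(384/7 − 48/7 − 384/7) = -24/7, so the A-coordinate is (-24/7)/(-24) = 1/7.
[APC] = ½·(4·(8/7−0) + (48/7)·(0−(-8)) + 8·(-8−(8/7))) = ½·(32/7 + 384/7 − 512/7) = -48/7, so the B-coordinate is 2/7.
[ABP] = ½·(4·(8−(8/7)) + 6·(8/7−(-8)) + (48/7)·(-8−8)) = ½·(192/7 + 384/7 − 768/7) = -96/7, so the C-coordinate is 4/7.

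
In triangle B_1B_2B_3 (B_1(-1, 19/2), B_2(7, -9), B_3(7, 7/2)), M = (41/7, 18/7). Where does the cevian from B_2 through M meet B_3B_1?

(17/3, 9/2)

Barycentric coordinates of M with respect to B_1B_2B_3: (1/7, 1/7, 5/7).
On side B_3B_1 the B_2-coordinate is zero; dropping M's B_2-weight 1/7 and renormalizing the remaining 5/7 : 1/7 gives weights 5/6, 1/6 on B_3, B_1.
N = (5/6)·(7, 7/2) + (1/6)·(-1, 19/2) = (17/3, 9/2).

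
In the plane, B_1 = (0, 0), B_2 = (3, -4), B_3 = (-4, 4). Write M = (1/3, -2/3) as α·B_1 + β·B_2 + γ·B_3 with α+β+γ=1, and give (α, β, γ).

Signed area of the reference triangle: [B_1B_2B_3] = ½·(0·(-4−4) + 3·(4−0) + (-4)·(0−(-4))) = ½·(0 + 12 − 16) = -2.
[MB_2B_3] = ½·((1/3)·(-4−4) + 3·(4−(-2/3)) + (-4)·(-2/3−(-4))) = ½·(-8/3 + 14 − 40/3) = -1, so the B_1-coordinate is (-1)/(-2) = 1/2.
[B_1MB_3] = ½·(0·(-2/3−4) + (1/3)·(4−0) + (-4)·(0−(-2/3))) = ½·(0 + 4/3 − 8/3) = -2/3, so the B_2-coordinate is 1/3.
[B_1B_2M] = ½·(0·(-4−(-2/3)) + 3·(-2/3−0) + (1/3)·(0−(-4))) = ½·(0 − 2 + 4/3) = -1/3, so the B_3-coordinate is 1/6.
Check: 1/2 + 1/3 + 1/6 = 1.

(1/2, 1/3, 1/6)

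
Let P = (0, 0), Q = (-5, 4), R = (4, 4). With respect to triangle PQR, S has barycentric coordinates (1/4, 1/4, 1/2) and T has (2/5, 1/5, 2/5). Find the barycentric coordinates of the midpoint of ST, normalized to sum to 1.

(13/40, 9/40, 9/20)

Since both coordinate triples sum to 1, the midpoint's barycentrics are the componentwise average.
(1/4+2/5)/2 = 13/40; similarly 9/40 and 9/20.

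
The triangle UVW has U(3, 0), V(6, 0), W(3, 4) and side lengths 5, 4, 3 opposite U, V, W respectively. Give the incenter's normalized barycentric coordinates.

The incenter has barycentric coordinates proportional to the opposite side lengths: (5 : 4 : 3).
Normalizing by 5+4+3 = 12 gives (5/12, 1/3, 1/4).

(5/12, 1/3, 1/4)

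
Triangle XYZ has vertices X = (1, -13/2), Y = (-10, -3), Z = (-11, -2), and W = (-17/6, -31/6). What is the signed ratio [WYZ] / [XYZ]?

2/3

[XYZ] = ½·(1·(-3−(-2)) + (-10)·(-2−(-13/2)) + (-11)·(-13/2−(-3))) = ½·(-1 − 45 + 77/2) = -15/4.
[WYZ] = ½·((-17/6)·(-3−(-2)) + (-10)·(-2−(-31/6)) + (-11)·(-31/6−(-3))) = ½·(17/6 − 95/3 + 143/6) = -5/2, so the ratio is (-5/2)/(-15/4) = 2/3.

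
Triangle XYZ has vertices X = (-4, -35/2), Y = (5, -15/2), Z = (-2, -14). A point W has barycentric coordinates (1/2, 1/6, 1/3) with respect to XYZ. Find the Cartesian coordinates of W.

W = (1/2)·X + (1/6)·Y + (1/3)·Z.
x-coordinate: (1/2)·(-4) + (1/6)·5 + (1/3)·(-2) = -11/6.
y-coordinate: (1/2)·(-35/2) + (1/6)·(-15/2) + (1/3)·(-14) = -44/3.

(-11/6, -44/3)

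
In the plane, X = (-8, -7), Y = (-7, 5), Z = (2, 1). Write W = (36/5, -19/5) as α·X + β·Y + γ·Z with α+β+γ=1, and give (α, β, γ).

Signed area of the reference triangle: [XYZ] = ½·((-8)·(5−1) + (-7)·(1−(-7)) + 2·(-7−5)) = ½·(-32 − 56 − 24) = -56.
[WYZ] = ½·((36/5)·(5−1) + (-7)·(1−(-19/5)) + 2·(-19/5−5)) = ½·(144/5 − 168/5 − 88/5) = -56/5, so the X-coordinate is (-56/5)/(-56) = 1/5.
[XWZ] = ½·((-8)·(-19/5−1) + (36/5)·(1−(-7)) + 2·(-7−(-19/5))) = ½·(192/5 + 288/5 − 32/5) = 224/5, so the Y-coordinate is -4/5.
[XYW] = ½·((-8)·(5−(-19/5)) + (-7)·(-19/5−(-7)) + (36/5)·(-7−5)) = ½·(-352/5 − 112/5 − 432/5) = -448/5, so the Z-coordinate is 8/5.
Check: 1/5 − 4/5 + 8/5 = 1.

(1/5, -4/5, 8/5)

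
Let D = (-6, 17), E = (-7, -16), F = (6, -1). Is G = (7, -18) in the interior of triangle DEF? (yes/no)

no

Barycentric coordinates of G: (-118/207, 31/69, 232/207).
The three coordinates are negative, positive, positive; a point is interior exactly when all three are positive.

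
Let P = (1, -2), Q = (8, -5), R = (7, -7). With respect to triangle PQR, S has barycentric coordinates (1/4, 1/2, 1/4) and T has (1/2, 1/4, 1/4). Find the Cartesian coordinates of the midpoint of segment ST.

Barycentric coordinates of the midpoint are the average: (3/8, 3/8, 1/4).
Converting: (3/8)·P + (3/8)·Q + (1/4)·R = (41/8, -35/8).

(41/8, -35/8)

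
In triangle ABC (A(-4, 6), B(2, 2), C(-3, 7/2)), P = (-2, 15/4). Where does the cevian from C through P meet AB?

Barycentric coordinates of P with respect to ABC: (1/4, 1/4, 1/2).
On side AB the C-coordinate is zero; dropping P's C-weight 1/2 and renormalizing the remaining 1/4 : 1/4 gives weights 1/2, 1/2 on A, B.
Q = (1/2)·(-4, 6) + (1/2)·(2, 2) = (-1, 4).

(-1, 4)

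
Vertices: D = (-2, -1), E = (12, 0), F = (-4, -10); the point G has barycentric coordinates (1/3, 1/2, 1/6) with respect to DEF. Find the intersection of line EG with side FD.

(-8/3, -4)

Line EG meets FD where the E-coordinate vanishes; zeroing G's E-weight and renormalizing leaves F, D-weights 1/6 : 1/3 → (1/3, 2/3).
So H = (1/3)·F + (2/3)·D = (-8/3, -4).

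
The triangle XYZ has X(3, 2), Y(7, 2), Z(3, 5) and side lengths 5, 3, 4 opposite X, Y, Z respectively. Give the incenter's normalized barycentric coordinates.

The incenter has barycentric coordinates proportional to the opposite side lengths: (5 : 3 : 4).
Normalizing by 5+3+4 = 12 gives (5/12, 1/4, 1/3).

(5/12, 1/4, 1/3)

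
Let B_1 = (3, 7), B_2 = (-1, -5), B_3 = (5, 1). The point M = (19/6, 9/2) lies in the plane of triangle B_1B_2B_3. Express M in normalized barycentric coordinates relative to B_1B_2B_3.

(2/3, 1/12, 1/4)

Signed area of the reference triangle: [B_1B_2B_3] = ½·(3·(-5−1) + (-1)·(1−7) + 5·(7−(-5))) = ½·(-18 + 6 + 60) = 24.
[MB_2B_3] = ½·((19/6)·(-5−1) + (-1)·(1−(9/2)) + 5·(9/2−(-5))) = ½·(-19 + 7/2 + 95/2) = 16, so the B_1-coordinate is 16/24 = 2/3.
[B_1MB_3] = ½·(3·(9/2−1) + (19/6)·(1−7) + 5·(7−(9/2))) = ½·(21/2 − 19 + 25/2) = 2, so the B_2-coordinate is 1/12.
[B_1B_2M] = ½·(3·(-5−(9/2)) + (-1)·(9/2−7) + (19/6)·(7−(-5))) = ½·(-57/2 + 5/2 + 38) = 6, so the B_3-coordinate is 1/4.
Check: 2/3 + 1/12 + 1/4 = 1.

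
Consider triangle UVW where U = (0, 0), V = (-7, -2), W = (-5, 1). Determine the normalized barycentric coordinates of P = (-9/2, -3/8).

(1/4, 3/8, 3/8)

Signed area of the reference triangle: [UVW] = ½·(0·(-2−1) + (-7)·(1−0) + (-5)·(0−(-2))) = ½·(0 − 7 − 10) = -17/2.
[PVW] = ½·((-9/2)·(-2−1) + (-7)·(1−(-3/8)) + (-5)·(-3/8−(-2))) = ½·(27/2 − 77/8 − 65/8) = -17/8, so the U-coordinate is (-17/8)/(-17/2) = 1/4.
[UPW] = ½·(0·(-3/8−1) + (-9/2)·(1−0) + (-5)·(0−(-3/8))) = ½·(0 − 9/2 − 15/8) = -51/16, so the V-coordinate is 3/8.
[UVP] = ½·(0·(-2−(-3/8)) + (-7)·(-3/8−0) + (-9/2)·(0−(-2))) = ½·(0 + 21/8 − 9) = -51/16, so the W-coordinate is 3/8.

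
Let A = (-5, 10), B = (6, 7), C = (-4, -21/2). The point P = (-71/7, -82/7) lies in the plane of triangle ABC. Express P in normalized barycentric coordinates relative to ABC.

(3/7, -4/7, 8/7)

Signed area of the reference triangle: [ABC] = ½·((-5)·(7−(-21/2)) + 6·(-21/2−10) + (-4)·(10−7)) = ½·(-175/2 − 123 − 12) = -445/4.
[PBC] = ½·((-71/7)·(7−(-21/2)) + 6·(-21/2−(-82/7)) + (-4)·(-82/7−7)) = ½·(-355/2 + 51/7 + 524/7) = -1335/28, so the A-coordinate is (-1335/28)/(-445/4) = 3/7.
[APC] = ½·((-5)·(-82/7−(-21/2)) + (-71/7)·(-21/2−10) + (-4)·(10−(-82/7))) = ½·(85/14 + 2911/14 − 608/7) = 445/7, so the B-coordinate is -4/7.
[ABP] = ½·((-5)·(7−(-82/7)) + 6·(-82/7−10) + (-71/7)·(10−7)) = ½·(-655/7 − 912/7 − 213/7) = -890/7, so the C-coordinate is 8/7.
Check: 3/7 − 4/7 + 8/7 = 1.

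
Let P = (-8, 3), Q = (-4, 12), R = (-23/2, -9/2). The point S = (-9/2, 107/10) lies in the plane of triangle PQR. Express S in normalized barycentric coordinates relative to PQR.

(1, 7/15, -7/15)

Signed area of the reference triangle: [PQR] = ½·((-8)·(12−(-9/2)) + (-4)·(-9/2−3) + (-23/2)·(3−12)) = ½·(-132 + 30 + 207/2) = 3/4.
[SQR] = ½·((-9/2)·(12−(-9/2)) + (-4)·(-9/2−(107/10)) + (-23/2)·(107/10−12)) = ½·(-297/4 + 304/5 + 299/20) = 3/4, so the P-coordinate is (3/4)/(3/4) = 1.
[PSR] = ½·((-8)·(107/10−(-9/2)) + (-9/2)·(-9/2−3) + (-23/2)·(3−(107/10))) = ½·(-608/5 + 135/4 + 1771/20) = 7/20, so the Q-coordinate is 7/15.
[PQS] = ½·((-8)·(12−(107/10)) + (-4)·(107/10−3) + (-9/2)·(3−12)) = ½·(-52/5 − 154/5 + 81/2) = -7/20, so the R-coordinate is -7/15.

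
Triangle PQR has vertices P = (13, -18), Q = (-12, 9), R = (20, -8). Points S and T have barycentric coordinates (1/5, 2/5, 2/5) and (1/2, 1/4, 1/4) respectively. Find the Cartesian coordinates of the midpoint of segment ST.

(143/20, -239/40)

Barycentric coordinates of the midpoint are the average: (7/20, 13/40, 13/40).
Converting: (7/20)·P + (13/40)·Q + (13/40)·R = (143/20, -239/40).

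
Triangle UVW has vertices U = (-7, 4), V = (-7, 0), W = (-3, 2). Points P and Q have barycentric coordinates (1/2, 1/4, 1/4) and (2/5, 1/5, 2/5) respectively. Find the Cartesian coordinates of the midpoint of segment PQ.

(-57/10, 49/20)

Barycentric coordinates of the midpoint are the average: (9/20, 9/40, 13/40).
Converting: (9/20)·U + (9/40)·V + (13/40)·W = (-57/10, 49/20).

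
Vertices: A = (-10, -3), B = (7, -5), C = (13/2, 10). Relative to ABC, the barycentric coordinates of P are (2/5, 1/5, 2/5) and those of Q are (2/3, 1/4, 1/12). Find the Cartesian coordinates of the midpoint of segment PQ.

(-35/16, -37/120)

Barycentric coordinates of the midpoint are the average: (8/15, 9/40, 29/120).
Converting: (8/15)·A + (9/40)·B + (29/120)·C = (-35/16, -37/120).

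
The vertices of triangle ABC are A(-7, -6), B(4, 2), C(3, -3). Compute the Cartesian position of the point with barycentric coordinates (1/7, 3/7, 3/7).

(2, -9/7)

P = (1/7)·A + (3/7)·B + (3/7)·C.
x-coordinate: (1/7)·(-7) + (3/7)·4 + (3/7)·3 = 2.
y-coordinate: (1/7)·(-6) + (3/7)·2 + (3/7)·(-3) = -9/7.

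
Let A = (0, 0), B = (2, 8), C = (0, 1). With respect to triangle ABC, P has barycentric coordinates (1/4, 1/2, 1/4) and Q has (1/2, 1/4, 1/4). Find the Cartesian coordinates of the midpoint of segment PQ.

Barycentric coordinates of the midpoint are the average: (3/8, 3/8, 1/4).
Converting: (3/8)·A + (3/8)·B + (1/4)·C = (3/4, 13/4).

(3/4, 13/4)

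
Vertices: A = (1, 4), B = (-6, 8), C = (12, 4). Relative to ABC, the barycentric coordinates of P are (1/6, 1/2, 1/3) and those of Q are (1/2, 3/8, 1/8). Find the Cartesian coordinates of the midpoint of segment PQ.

Barycentric coordinates of the midpoint are the average: (1/3, 7/16, 11/48).
Converting: (1/3)·A + (7/16)·B + (11/48)·C = (11/24, 23/4).

(11/24, 23/4)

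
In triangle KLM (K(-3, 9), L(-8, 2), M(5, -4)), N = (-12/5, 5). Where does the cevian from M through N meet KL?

(-17/4, 29/4)

Barycentric coordinates of N with respect to KLM: (3/5, 1/5, 1/5).
On side KL the M-coordinate is zero; dropping N's M-weight 1/5 and renormalizing the remaining 3/5 : 1/5 gives weights 3/4, 1/4 on K, L.
J = (3/4)·(-3, 9) + (1/4)·(-8, 2) = (-17/4, 29/4).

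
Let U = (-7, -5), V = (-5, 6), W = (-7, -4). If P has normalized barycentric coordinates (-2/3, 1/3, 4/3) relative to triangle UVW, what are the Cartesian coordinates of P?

P = (-2/3)·U + (1/3)·V + (4/3)·W.
x-coordinate: (-2/3)·(-7) + (1/3)·(-5) + (4/3)·(-7) = -19/3.
y-coordinate: (-2/3)·(-5) + (1/3)·6 + (4/3)·(-4) = 0.

(-19/3, 0)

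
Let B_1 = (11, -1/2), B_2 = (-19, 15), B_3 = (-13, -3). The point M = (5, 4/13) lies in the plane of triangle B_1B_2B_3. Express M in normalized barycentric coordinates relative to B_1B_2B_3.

(10/13, 1/13, 2/13)

Signed area of the reference triangle: [B_1B_2B_3] = ½·(11·(15−(-3)) + (-19)·(-3−(-1/2)) + (-13)·(-1/2−15)) = ½·(198 + 95/2 + 403/2) = 447/2.
[MB_2B_3] = ½·(5·(15−(-3)) + (-19)·(-3−(4/13)) + (-13)·(4/13−15)) = ½·(90 + 817/13 + 191) = 2235/13, so the B_1-coordinate is (2235/13)/(447/2) = 10/13.
[B_1MB_3] = ½·(11·(4/13−(-3)) + 5·(-3−(-1/2)) + (-13)·(-1/2−(4/13))) = ½·(473/13 − 25/2 + 21/2) = 447/26, so the B_2-coordinate is 1/13.
[B_1B_2M] = ½·(11·(15−(4/13)) + (-19)·(4/13−(-1/2)) + 5·(-1/2−15)) = ½·(2101/13 − 399/26 − 155/2) = 447/13, so the B_3-coordinate is 2/13.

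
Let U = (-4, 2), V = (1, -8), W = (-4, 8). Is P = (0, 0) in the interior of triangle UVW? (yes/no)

no

Barycentric coordinates of P: (-4/5, 4/5, 1).
The three coordinates are negative, positive, positive; a point is interior exactly when all three are positive.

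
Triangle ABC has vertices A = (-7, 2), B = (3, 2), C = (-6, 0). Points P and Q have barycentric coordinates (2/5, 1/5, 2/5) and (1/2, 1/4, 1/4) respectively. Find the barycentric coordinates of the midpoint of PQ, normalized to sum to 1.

Since both coordinate triples sum to 1, the midpoint's barycentrics are the componentwise average.
(2/5+1/2)/2 = 9/20; similarly 9/40 and 13/40.

(9/20, 9/40, 13/40)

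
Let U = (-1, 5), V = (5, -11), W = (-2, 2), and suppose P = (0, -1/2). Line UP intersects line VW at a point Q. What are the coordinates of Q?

Barycentric coordinates of P with respect to UVW: (1/4, 1/4, 1/2).
On side VW the U-coordinate is zero; dropping P's U-weight 1/4 and renormalizing the remaining 1/4 : 1/2 gives weights 1/3, 2/3 on V, W.
Q = (1/3)·(5, -11) + (2/3)·(-2, 2) = (1/3, -7/3).

(1/3, -7/3)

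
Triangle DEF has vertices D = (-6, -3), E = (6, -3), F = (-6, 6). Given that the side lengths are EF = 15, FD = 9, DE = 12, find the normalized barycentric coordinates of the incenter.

(5/12, 1/4, 1/3)

The incenter has barycentric coordinates proportional to the opposite side lengths: (15 : 9 : 12).
Normalizing by 15+9+12 = 36 gives (5/12, 1/4, 1/3).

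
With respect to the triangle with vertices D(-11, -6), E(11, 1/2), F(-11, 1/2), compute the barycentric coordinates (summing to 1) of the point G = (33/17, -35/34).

Signed area of the reference triangle: [DEF] = ½·((-11)·(1/2−(1/2)) + 11·(1/2−(-6)) + (-11)·(-6−(1/2))) = ½·(0 + 143/2 + 143/2) = 143/2.
[GEF] = ½·((33/17)·(1/2−(1/2)) + 11·(1/2−(-35/34)) + (-11)·(-35/34−(1/2))) = ½·(0 + 286/17 + 286/17) = 286/17, so the D-coordinate is (286/17)/(143/2) = 4/17.
[DGF] = ½·((-11)·(-35/34−(1/2)) + (33/17)·(1/2−(-6)) + (-11)·(-6−(-35/34))) = ½·(286/17 + 429/34 + 1859/34) = 715/17, so the E-coordinate is 10/17.
[DEG] = ½·((-11)·(1/2−(-35/34)) + 11·(-35/34−(-6)) + (33/17)·(-6−(1/2))) = ½·(-286/17 + 1859/34 − 429/34) = 429/34, so the F-coordinate is 3/17.

(4/17, 10/17, 3/17)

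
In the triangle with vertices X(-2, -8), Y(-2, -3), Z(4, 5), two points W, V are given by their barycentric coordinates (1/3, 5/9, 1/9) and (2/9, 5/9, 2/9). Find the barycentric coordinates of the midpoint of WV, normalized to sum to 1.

Since both coordinate triples sum to 1, the midpoint's barycentrics are the componentwise average.
(1/3+2/9)/2 = 5/18; similarly 5/9 and 1/6.

(5/18, 5/9, 1/6)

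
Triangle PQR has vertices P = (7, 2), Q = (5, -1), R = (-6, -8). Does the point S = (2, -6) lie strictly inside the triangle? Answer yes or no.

no

Barycentric coordinates of S: (-34/19, 54/19, -1/19).
The three coordinates are negative, positive, negative; a point is interior exactly when all three are positive.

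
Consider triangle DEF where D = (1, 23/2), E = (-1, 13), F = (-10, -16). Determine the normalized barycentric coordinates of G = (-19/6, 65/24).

(5/12, 1/4, 1/3)

Signed area of the reference triangle: [DEF] = ½·(1·(13−(-16)) + (-1)·(-16−(23/2)) + (-10)·(23/2−13)) = ½·(29 + 55/2 + 15) = 143/4.
[GEF] = ½·((-19/6)·(13−(-16)) + (-1)·(-16−(65/24)) + (-10)·(65/24−13)) = ½·(-551/6 + 449/24 + 1235/12) = 715/48, so the D-coordinate is (715/48)/(143/4) = 5/12.
[DGF] = ½·(1·(65/24−(-16)) + (-19/6)·(-16−(23/2)) + (-10)·(23/2−(65/24))) = ½·(449/24 + 1045/12 − 1055/12) = 143/16, so the E-coordinate is 1/4.
[DEG] = ½·(1·(13−(65/24)) + (-1)·(65/24−(23/2)) + (-19/6)·(23/2−13)) = ½·(247/24 + 211/24 + 19/4) = 143/12, so the F-coordinate is 1/3.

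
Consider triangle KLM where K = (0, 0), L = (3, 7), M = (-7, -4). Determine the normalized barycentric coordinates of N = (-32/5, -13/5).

Signed area of the reference triangle: [KLM] = ½·(0·(7−(-4)) + 3·(-4−0) + (-7)·(0−7)) = ½·(0 − 12 + 49) = 37/2.
[NLM] = ½·((-32/5)·(7−(-4)) + 3·(-4−(-13/5)) + (-7)·(-13/5−7)) = ½·(-352/5 − 21/5 + 336/5) = -37/10, so the K-coordinate is (-37/10)/(37/2) = -1/5.
[KNM] = ½·(0·(-13/5−(-4)) + (-32/5)·(-4−0) + (-7)·(0−(-13/5))) = ½·(0 + 128/5 − 91/5) = 37/10, so the L-coordinate is 1/5.
[KLN] = ½·(0·(7−(-13/5)) + 3·(-13/5−0) + (-32/5)·(0−7)) = ½·(0 − 39/5 + 224/5) = 37/2, so the M-coordinate is 1.

(-1/5, 1/5, 1)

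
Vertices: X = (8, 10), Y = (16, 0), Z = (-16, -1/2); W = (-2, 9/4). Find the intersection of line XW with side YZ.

(-16/3, -1/3)

Barycentric coordinates of W with respect to XYZ: (1/4, 1/4, 1/2).
On side YZ the X-coordinate is zero; dropping W's X-weight 1/4 and renormalizing the remaining 1/4 : 1/2 gives weights 1/3, 2/3 on Y, Z.
V = (1/3)·(16, 0) + (2/3)·(-16, -1/2) = (-16/3, -1/3).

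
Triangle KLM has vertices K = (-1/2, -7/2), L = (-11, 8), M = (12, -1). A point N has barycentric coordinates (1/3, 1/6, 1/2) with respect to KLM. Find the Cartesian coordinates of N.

(4, -1/3)

N = (1/3)·K + (1/6)·L + (1/2)·M.
x-coordinate: (1/3)·(-1/2) + (1/6)·(-11) + (1/2)·12 = 4.
y-coordinate: (1/3)·(-7/2) + (1/6)·8 + (1/2)·(-1) = -1/3.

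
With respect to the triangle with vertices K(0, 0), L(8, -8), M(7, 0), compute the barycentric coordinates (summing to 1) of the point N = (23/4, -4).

(1/4, 1/2, 1/4)

Signed area of the reference triangle: [KLM] = ½·(0·(-8−0) + 8·(0−0) + 7·(0−(-8))) = ½·(0 + 0 + 56) = 28.
[NLM] = ½·((23/4)·(-8−0) + 8·(0−(-4)) + 7·(-4−(-8))) = ½·(-46 + 32 + 28) = 7, so the K-coordinate is 7/28 = 1/4.
[KNM] = ½·(0·(-4−0) + (23/4)·(0−0) + 7·(0−(-4))) = ½·(0 + 0 + 28) = 14, so the L-coordinate is 1/2.
[KLN] = ½·(0·(-8−(-4)) + 8·(-4−0) + (23/4)·(0−(-8))) = ½·(0 − 32 + 46) = 7, so the M-coordinate is 1/4.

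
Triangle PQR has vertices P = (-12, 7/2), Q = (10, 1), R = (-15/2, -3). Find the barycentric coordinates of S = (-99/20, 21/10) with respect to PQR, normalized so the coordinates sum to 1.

(3/5, 3/10, 1/10)

Signed area of the reference triangle: [PQR] = ½·((-12)·(1−(-3)) + 10·(-3−(7/2)) + (-15/2)·(7/2−1)) = ½·(-48 − 65 − 75/4) = -527/8.
[SQR] = ½·((-99/20)·(1−(-3)) + 10·(-3−(21/10)) + (-15/2)·(21/10−1)) = ½·(-99/5 − 51 − 33/4) = -1581/40, so the P-coordinate is (-1581/40)/(-527/8) = 3/5.
[PSR] = ½·((-12)·(21/10−(-3)) + (-99/20)·(-3−(7/2)) + (-15/2)·(7/2−(21/10))) = ½·(-306/5 + 1287/40 − 21/2) = -1581/80, so the Q-coordinate is 3/10.
[PQS] = ½·((-12)·(1−(21/10)) + 10·(21/10−(7/2)) + (-99/20)·(7/2−1)) = ½·(66/5 − 14 − 99/8) = -527/80, so the R-coordinate is 1/10.
Check: 3/5 + 3/10 + 1/10 = 1.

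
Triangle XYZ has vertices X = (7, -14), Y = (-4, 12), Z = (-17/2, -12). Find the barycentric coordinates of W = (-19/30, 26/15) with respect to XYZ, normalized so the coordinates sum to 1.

Signed area of the reference triangle: [XYZ] = ½·(7·(12−(-12)) + (-4)·(-12−(-14)) + (-17/2)·(-14−12)) = ½·(168 − 8 + 221) = 381/2.
[WYZ] = ½·((-19/30)·(12−(-12)) + (-4)·(-12−(26/15)) + (-17/2)·(26/15−12)) = ½·(-76/5 + 824/15 + 1309/15) = 127/2, so the X-coordinate is (127/2)/(381/2) = 1/3.
[XWZ] = ½·(7·(26/15−(-12)) + (-19/30)·(-12−(-14)) + (-17/2)·(-14−(26/15))) = ½·(1442/15 − 19/15 + 2006/15) = 1143/10, so the Y-coordinate is 3/5.
[XYW] = ½·(7·(12−(26/15)) + (-4)·(26/15−(-14)) + (-19/30)·(-14−12)) = ½·(1078/15 − 944/15 + 247/15) = 127/10, so the Z-coordinate is 1/15.
Check: 1/3 + 3/5 + 1/15 = 1.

(1/3, 3/5, 1/15)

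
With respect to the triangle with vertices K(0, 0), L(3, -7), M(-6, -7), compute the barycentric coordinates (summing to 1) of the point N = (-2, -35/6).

(1/6, 1/3, 1/2)

Signed area of the reference triangle: [KLM] = ½·(0·(-7−(-7)) + 3·(-7−0) + (-6)·(0−(-7))) = ½·(0 − 21 − 42) = -63/2.
[NLM] = ½·((-2)·(-7−(-7)) + 3·(-7−(-35/6)) + (-6)·(-35/6−(-7))) = ½·(0 − 7/2 − 7) = -21/4, so the K-coordinate is (-21/4)/(-63/2) = 1/6.
[KNM] = ½·(0·(-35/6−(-7)) + (-2)·(-7−0) + (-6)·(0−(-35/6))) = ½·(0 + 14 − 35) = -21/2, so the L-coordinate is 1/3.
[KLN] = ½·(0·(-7−(-35/6)) + 3·(-35/6−0) + (-2)·(0−(-7))) = ½·(0 − 35/2 − 14) = -63/4, so the M-coordinate is 1/2.
Check: 1/6 + 1/3 + 1/2 = 1.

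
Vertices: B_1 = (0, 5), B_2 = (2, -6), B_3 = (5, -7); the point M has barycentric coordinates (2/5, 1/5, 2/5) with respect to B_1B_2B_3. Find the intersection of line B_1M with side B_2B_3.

Line B_1M meets B_2B_3 where the B_1-coordinate vanishes; zeroing M's B_1-weight and renormalizing leaves B_2, B_3-weights 1/5 : 2/5 → (1/3, 2/3).
So N = (1/3)·B_2 + (2/3)·B_3 = (4, -20/3).

(4, -20/3)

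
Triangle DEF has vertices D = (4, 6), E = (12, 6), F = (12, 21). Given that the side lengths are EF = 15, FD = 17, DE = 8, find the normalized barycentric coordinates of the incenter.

(3/8, 17/40, 1/5)

The incenter has barycentric coordinates proportional to the opposite side lengths: (15 : 17 : 8).
Normalizing by 15+17+8 = 40 gives (3/8, 17/40, 1/5).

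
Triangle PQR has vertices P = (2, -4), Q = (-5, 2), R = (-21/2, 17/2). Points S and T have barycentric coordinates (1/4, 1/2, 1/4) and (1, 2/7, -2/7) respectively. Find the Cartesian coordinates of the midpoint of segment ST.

Barycentric coordinates of the midpoint are the average: (5/8, 11/28, -1/56).
Converting: (5/8)·P + (11/28)·Q + (-1/56)·R = (-59/112, -209/112).

(-59/112, -209/112)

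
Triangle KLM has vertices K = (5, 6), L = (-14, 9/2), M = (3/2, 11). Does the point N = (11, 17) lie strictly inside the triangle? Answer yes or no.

no

Barycentric coordinates of N: (-125/401, -274/401, 800/401).
The three coordinates are negative, negative, positive; a point is interior exactly when all three are positive.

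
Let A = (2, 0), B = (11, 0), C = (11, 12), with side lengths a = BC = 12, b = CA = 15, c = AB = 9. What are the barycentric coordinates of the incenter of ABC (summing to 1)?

The incenter has barycentric coordinates proportional to the opposite side lengths: (12 : 15 : 9).
Normalizing by 12+15+9 = 36 gives (1/3, 5/12, 1/4).

(1/3, 5/12, 1/4)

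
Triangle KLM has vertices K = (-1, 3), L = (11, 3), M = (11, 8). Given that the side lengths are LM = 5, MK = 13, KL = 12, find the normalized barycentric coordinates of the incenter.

(1/6, 13/30, 2/5)

The incenter has barycentric coordinates proportional to the opposite side lengths: (5 : 13 : 12).
Normalizing by 5+13+12 = 30 gives (1/6, 13/30, 2/5).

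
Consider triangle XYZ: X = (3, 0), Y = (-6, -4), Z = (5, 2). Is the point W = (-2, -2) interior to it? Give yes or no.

yes

Barycentric coordinates of W: (1/5, 3/5, 1/5).
The three coordinates are positive, positive, positive; a point is interior exactly when all three are positive.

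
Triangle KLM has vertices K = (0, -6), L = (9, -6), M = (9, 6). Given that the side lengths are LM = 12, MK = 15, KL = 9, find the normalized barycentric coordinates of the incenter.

The incenter has barycentric coordinates proportional to the opposite side lengths: (12 : 15 : 9).
Normalizing by 12+15+9 = 36 gives (1/3, 5/12, 1/4).

(1/3, 5/12, 1/4)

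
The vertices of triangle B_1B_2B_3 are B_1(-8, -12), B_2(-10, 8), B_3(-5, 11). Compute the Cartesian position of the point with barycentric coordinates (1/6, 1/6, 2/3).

M = (1/6)·B_1 + (1/6)·B_2 + (2/3)·B_3.
x-coordinate: (1/6)·(-8) + (1/6)·(-10) + (2/3)·(-5) = -19/3.
y-coordinate: (1/6)·(-12) + (1/6)·8 + (2/3)·11 = 20/3.

(-19/3, 20/3)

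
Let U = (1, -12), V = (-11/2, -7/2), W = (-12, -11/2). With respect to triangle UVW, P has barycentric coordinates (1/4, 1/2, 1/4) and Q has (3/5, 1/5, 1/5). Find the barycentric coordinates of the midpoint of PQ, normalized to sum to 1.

Since both coordinate triples sum to 1, the midpoint's barycentrics are the componentwise average.
(1/4+3/5)/2 = 17/40; similarly 7/20 and 9/40.

(17/40, 7/20, 9/40)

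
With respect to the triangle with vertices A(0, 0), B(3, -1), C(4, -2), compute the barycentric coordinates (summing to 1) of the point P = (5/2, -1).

Signed area of the reference triangle: [ABC] = ½·(0·(-1−(-2)) + 3·(-2−0) + 4·(0−(-1))) = ½·(0 − 6 + 4) = -1.
[PBC] = ½·((5/2)·(-1−(-2)) + 3·(-2−(-1)) + 4·(-1−(-1))) = ½·(5/2 − 3 + 0) = -1/4, so the A-coordinate is (-1/4)/(-1) = 1/4.
[APC] = ½·(0·(-1−(-2)) + (5/2)·(-2−0) + 4·(0−(-1))) = ½·(0 − 5 + 4) = -1/2, so the B-coordinate is 1/2.
[ABP] = ½·(0·(-1−(-1)) + 3·(-1−0) + (5/2)·(0−(-1))) = ½·(0 − 3 + 5/2) = -1/4, so the C-coordinate is 1/4.
Check: 1/4 + 1/2 + 1/4 = 1.

(1/4, 1/2, 1/4)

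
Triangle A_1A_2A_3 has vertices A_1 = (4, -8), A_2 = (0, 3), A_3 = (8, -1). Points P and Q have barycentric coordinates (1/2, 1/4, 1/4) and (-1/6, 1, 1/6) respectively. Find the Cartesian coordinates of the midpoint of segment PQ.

Barycentric coordinates of the midpoint are the average: (1/6, 5/8, 5/24).
Converting: (1/6)·A_1 + (5/8)·A_2 + (5/24)·A_3 = (7/3, 1/3).

(7/3, 1/3)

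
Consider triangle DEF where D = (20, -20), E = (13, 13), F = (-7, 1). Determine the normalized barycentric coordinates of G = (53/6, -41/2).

(5/6, -1/3, 1/2)

Signed area of the reference triangle: [DEF] = ½·(20·(13−1) + 13·(1−(-20)) + (-7)·(-20−13)) = ½·(240 + 273 + 231) = 372.
[GEF] = ½·((53/6)·(13−1) + 13·(1−(-41/2)) + (-7)·(-41/2−13)) = ½·(106 + 559/2 + 469/2) = 310, so the D-coordinate is 310/372 = 5/6.
[DGF] = ½·(20·(-41/2−1) + (53/6)·(1−(-20)) + (-7)·(-20−(-41/2))) = ½·(-430 + 371/2 − 7/2) = -124, so the E-coordinate is -1/3.
[DEG] = ½·(20·(13−(-41/2)) + 13·(-41/2−(-20)) + (53/6)·(-20−13)) = ½·(670 − 13/2 − 583/2) = 186, so the F-coordinate is 1/2.
Check: 5/6 − 1/3 + 1/2 = 1.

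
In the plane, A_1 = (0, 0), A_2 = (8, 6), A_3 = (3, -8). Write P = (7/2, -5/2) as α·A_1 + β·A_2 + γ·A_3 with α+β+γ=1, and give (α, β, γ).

(1/4, 1/4, 1/2)

Signed area of the reference triangle: [A_1A_2A_3] = ½·(0·(6−(-8)) + 8·(-8−0) + 3·(0−6)) = ½·(0 − 64 − 18) = -41.
[PA_2A_3] = ½·((7/2)·(6−(-8)) + 8·(-8−(-5/2)) + 3·(-5/2−6)) = ½·(49 − 44 − 51/2) = -41/4, so the A_1-coordinate is (-41/4)/(-41) = 1/4.
[A_1PA_3] = ½·(0·(-5/2−(-8)) + (7/2)·(-8−0) + 3·(0−(-5/2))) = ½·(0 − 28 + 15/2) = -41/4, so the A_2-coordinate is 1/4.
[A_1A_2P] = ½·(0·(6−(-5/2)) + 8·(-5/2−0) + (7/2)·(0−6)) = ½·(0 − 20 − 21) = -41/2, so the A_3-coordinate is 1/2.
Check: 1/4 + 1/4 + 1/2 = 1.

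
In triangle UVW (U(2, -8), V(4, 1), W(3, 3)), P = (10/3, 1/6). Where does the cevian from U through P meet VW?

(18/5, 9/5)

Barycentric coordinates of P with respect to UVW: (1/6, 1/2, 1/3).
On side VW the U-coordinate is zero; dropping P's U-weight 1/6 and renormalizing the remaining 1/2 : 1/3 gives weights 3/5, 2/5 on V, W.
Q = (3/5)·(4, 1) + (2/5)·(3, 3) = (18/5, 9/5).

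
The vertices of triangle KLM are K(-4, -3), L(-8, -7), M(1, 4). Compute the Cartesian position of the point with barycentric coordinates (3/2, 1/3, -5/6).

N = (3/2)·K + (1/3)·L + (-5/6)·M.
x-coordinate: (3/2)·(-4) + (1/3)·(-8) + (-5/6)·1 = -19/2.
y-coordinate: (3/2)·(-3) + (1/3)·(-7) + (-5/6)·4 = -61/6.

(-19/2, -61/6)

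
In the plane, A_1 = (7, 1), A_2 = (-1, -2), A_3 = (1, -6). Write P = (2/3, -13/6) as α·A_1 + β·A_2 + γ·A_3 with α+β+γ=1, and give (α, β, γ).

Signed area of the reference triangle: [A_1A_2A_3] = ½·(7·(-2−(-6)) + (-1)·(-6−1) + 1·(1−(-2))) = ½·(28 + 7 + 3) = 19.
[PA_2A_3] = ½·((2/3)·(-2−(-6)) + (-1)·(-6−(-13/6)) + 1·(-13/6−(-2))) = ½·(8/3 + 23/6 − 1/6) = 19/6, so the A_1-coordinate is (19/6)/19 = 1/6.
[A_1PA_3] = ½·(7·(-13/6−(-6)) + (2/3)·(-6−1) + 1·(1−(-13/6))) = ½·(161/6 − 14/3 + 19/6) = 38/3, so the A_2-coordinate is 2/3.
[A_1A_2P] = ½·(7·(-2−(-13/6)) + (-1)·(-13/6−1) + (2/3)·(1−(-2))) = ½·(7/6 + 19/6 + 2) = 19/6, so the A_3-coordinate is 1/6.
Check: 1/6 + 2/3 + 1/6 = 1.

(1/6, 2/3, 1/6)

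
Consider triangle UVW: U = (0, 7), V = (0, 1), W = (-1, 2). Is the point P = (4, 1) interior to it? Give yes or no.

Barycentric coordinates of P: (2/3, 13/3, -4).
The three coordinates are positive, positive, negative; a point is interior exactly when all three are positive.

no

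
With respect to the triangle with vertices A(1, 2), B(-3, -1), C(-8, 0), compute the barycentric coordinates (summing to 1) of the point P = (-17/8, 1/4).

(3/8, 1/2, 1/8)

Signed area of the reference triangle: [ABC] = ½·(1·(-1−0) + (-3)·(0−2) + (-8)·(2−(-1))) = ½·(-1 + 6 − 24) = -19/2.
[PBC] = ½·((-17/8)·(-1−0) + (-3)·(0−(1/4)) + (-8)·(1/4−(-1))) = ½·(17/8 + 3/4 − 10) = -57/16, so the A-coordinate is (-57/16)/(-19/2) = 3/8.
[APC] = ½·(1·(1/4−0) + (-17/8)·(0−2) + (-8)·(2−(1/4))) = ½·(1/4 + 17/4 − 14) = -19/4, so the B-coordinate is 1/2.
[ABP] = ½·(1·(-1−(1/4)) + (-3)·(1/4−2) + (-17/8)·(2−(-1))) = ½·(-5/4 + 21/4 − 51/8) = -19/16, so the C-coordinate is 1/8.
Check: 3/8 + 1/2 + 1/8 = 1.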